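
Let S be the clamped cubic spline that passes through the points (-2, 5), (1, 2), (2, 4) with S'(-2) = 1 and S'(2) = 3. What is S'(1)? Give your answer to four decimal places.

0.6250

Let m_i = S''(x_i). Step sizes h_i = 3, 1; slopes of the chords Δ_i = (y_(i+1) - y_i)/h_i = -1, 2.
  3·m_0 + 8·m_1 + 1·m_2 = 6(Δ_1 - Δ_0) = 18
Clamped end conditions give two more equations: 2h_0·m_0 + h_0·m_1 = 6(Δ_0 - S'(-2)) = -12 and h_1·m_1 + 2h_1·m_2 = 6(S'(2) - Δ_1) = 6.
Solving the tridiagonal system: m_0 = -15/4, m_1 = 7/2, m_2 = 5/4.
On [1, 2], S'(t) = b_1 + 2c_1·(t - 1) + 3d_1·(t - 1)² with b_1 = Δ_1 - h_1(2m_1 + m_2)/6 = 5/8, c_1 = m_1/2 = 7/4, d_1 = (m_2 - m_1)/(6h_1) = -3/8. So S'(1) = 5/8.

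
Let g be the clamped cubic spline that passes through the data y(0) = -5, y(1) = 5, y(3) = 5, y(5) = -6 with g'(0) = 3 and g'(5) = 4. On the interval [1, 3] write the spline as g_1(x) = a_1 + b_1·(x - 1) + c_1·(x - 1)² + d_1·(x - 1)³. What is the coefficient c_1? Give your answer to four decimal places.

With m_i denoting the second derivative at x_i, h_i = 1, 2, 2, and Δ_i = (y_(i+1) − y_i)/h_i = 10, 0, -11/2:
  1·m_0 + 6·m_1 + 2·m_2 = 6(Δ_1 - Δ_0) = -60
  2·m_1 + 8·m_2 + 2·m_3 = 6(Δ_2 - Δ_1) = -33
Clamped end conditions give two more equations: 2h_0·m_0 + h_0·m_1 = 6(Δ_0 - g'(0)) = 42 and h_2·m_2 + 2h_2·m_3 = 6(g'(5) - Δ_2) = 57.
Solving the tridiagonal system: m_0 = 631/23, m_1 = -296/23, m_2 = -235/46, m_3 = 773/46.
On [1, 3], with g_1(x) = a_1 + b_1·(x - 1) + c_1·(x - 1)² + d_1·(x - 1)³: c_1 = m_1/2 = -148/23, d_1 = (m_2 - m_1)/(6h_1) = 119/184, b_1 = Δ_1 - h_1(2m_1 + m_2)/6 = 473/46.

-6.4348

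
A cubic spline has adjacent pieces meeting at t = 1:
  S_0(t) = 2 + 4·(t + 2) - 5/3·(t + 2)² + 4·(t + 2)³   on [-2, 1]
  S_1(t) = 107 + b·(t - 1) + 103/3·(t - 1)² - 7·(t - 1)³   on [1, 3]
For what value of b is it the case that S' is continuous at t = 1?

102

S_0'(t) = 4 - 10/3·(t + 2) + 12·(t + 2)², so S_0'(1) = 102. On the right, S_1'(1) = b, so b = 102.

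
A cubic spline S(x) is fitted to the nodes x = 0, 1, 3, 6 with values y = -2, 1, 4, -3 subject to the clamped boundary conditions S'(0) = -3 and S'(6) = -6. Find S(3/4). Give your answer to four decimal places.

With M_i denoting the second derivative at x_i, h_i = 1, 2, 3, and Δ_i = (y_(i+1) − y_i)/h_i = 3, 3/2, -7/3:
  1·M_0 + 6·M_1 + 2·M_2 = 6(Δ_1 - Δ_0) = -9
  2·M_1 + 10·M_2 + 3·M_3 = 6(Δ_2 - Δ_1) = -23
Clamped end conditions give two more equations: 2h_0·M_0 + h_0·M_1 = 6(Δ_0 - S'(0)) = 36 and h_2·M_2 + 2h_2·M_3 = 6(S'(6) - Δ_2) = -22.
Forward elimination and back-substitution give M_0 = 1163/57, M_1 = -274/57, M_2 = -16/57, M_3 = -67/19.
On [0, 1], S(x) = -2 - 3·x + 1163/114·x² - 479/114·x³.
With x = 3/4: S(3/4) = -691/2432.

-0.2841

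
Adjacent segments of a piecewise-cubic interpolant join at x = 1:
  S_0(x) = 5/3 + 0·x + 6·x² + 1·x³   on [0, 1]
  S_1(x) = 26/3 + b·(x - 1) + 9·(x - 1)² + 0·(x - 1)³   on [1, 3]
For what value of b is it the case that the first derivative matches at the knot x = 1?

S_0'(x) = 0 + 12·x + 3·x², so S_0'(1) = 15. On the right, S_1'(1) = b, so b = 15.

15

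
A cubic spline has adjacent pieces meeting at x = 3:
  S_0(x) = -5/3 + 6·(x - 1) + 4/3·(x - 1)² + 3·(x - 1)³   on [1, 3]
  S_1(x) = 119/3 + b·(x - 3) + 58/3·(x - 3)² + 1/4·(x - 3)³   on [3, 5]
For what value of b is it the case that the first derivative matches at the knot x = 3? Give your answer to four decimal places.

47.3333

S_0'(x) = 6 + 8/3·(x - 1) + 9·(x - 1)², so S_0'(3) = 142/3. On the right, S_1'(3) = b, so b = 142/3.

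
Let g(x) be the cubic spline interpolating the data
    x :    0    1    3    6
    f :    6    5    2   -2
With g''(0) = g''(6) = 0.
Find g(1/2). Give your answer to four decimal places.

5.5357

Let M_i = g''(x_i). Step sizes h_i = 1, 2, 3; slopes of the chords Δ_i = (y_(i+1) - y_i)/h_i = -1, -3/2, -4/3.
  1·M_0 + 6·M_1 + 2·M_2 = 6(Δ_1 - Δ_0) = -3
  2·M_1 + 10·M_2 + 3·M_3 = 6(Δ_2 - Δ_1) = 1
Natural end conditions: M_0 = M_3 = 0.
Forward elimination and back-substitution give M_0 = 0, M_1 = -4/7, M_2 = 3/14, M_3 = 0.
On [0, 1], g(x) = 6 - 19/21·x + 0·x² - 2/21·x³.
With x = 1/2: g(1/2) = 155/28.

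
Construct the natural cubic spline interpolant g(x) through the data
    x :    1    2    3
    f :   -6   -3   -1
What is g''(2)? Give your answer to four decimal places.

-1.5000

With M_i denoting the second derivative at x_i, h_i = 1, 1, and Δ_i = (y_(i+1) − y_i)/h_i = 3, 2:
  1·M_0 + 4·M_1 + 1·M_2 = 6(Δ_1 - Δ_0) = -6
Natural end conditions: M_0 = M_2 = 0.
Hence M_0 = 0, M_1 = -3/2, M_2 = 0.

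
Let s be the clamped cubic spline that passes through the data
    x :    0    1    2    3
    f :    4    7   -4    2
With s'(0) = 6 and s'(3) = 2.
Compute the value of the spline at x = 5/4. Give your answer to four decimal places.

4.4344

Write M_i for s''(x_i). With h_i = 1, 1, 1 and divided differences Δ_i = 3, -11, 6, the continuity of s' gives the tridiagonal system
  1·M_0 + 4·M_1 + 1·M_2 = 6(Δ_1 - Δ_0) = -84
  1·M_1 + 4·M_2 + 1·M_3 = 6(Δ_2 - Δ_1) = 102
Clamped end conditions give two more equations: 2h_0·M_0 + h_0·M_1 = 6(Δ_0 - s'(0)) = -18 and h_2·M_2 + 2h_2·M_3 = 6(s'(3) - Δ_2) = -24.
Solving: M_0 = 116/15, M_1 = -502/15, M_2 = 632/15, M_3 = -496/15.
On [1, 2], s(x) = 7 - 103/15·(x - 1) - 251/15·(x - 1)² + 63/5·(x - 1)³.
With (x - 1) = 1/4: s(5/4) = 1419/320.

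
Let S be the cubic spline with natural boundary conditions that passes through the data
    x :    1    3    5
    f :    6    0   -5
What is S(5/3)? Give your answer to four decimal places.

With σ_i denoting the second derivative at x_i, h_i = 2, 2, and Δ_i = (y_(i+1) − y_i)/h_i = -3, -5/2:
  2·σ_0 + 8·σ_1 + 2·σ_2 = 6(Δ_1 - Δ_0) = 3
Natural end conditions: σ_0 = σ_2 = 0.
Solving: σ_0 = 0, σ_1 = 3/8, σ_2 = 0.
On [1, 3], S(x) = 6 - 25/8·(x - 1) + 0·(x - 1)² + 1/32·(x - 1)³.
With (x - 1) = 2/3: S(5/3) = 106/27.

3.9259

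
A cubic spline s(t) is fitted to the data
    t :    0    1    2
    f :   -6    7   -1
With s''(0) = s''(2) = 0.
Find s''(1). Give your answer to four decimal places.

Let M_i = s''(x_i). Step sizes h_i = 1, 1; slopes of the chords Δ_i = (y_(i+1) - y_i)/h_i = 13, -8.
  1·M_0 + 4·M_1 + 1·M_2 = 6(Δ_1 - Δ_0) = -126
Natural end conditions: M_0 = M_2 = 0.
Hence M_0 = 0, M_1 = -63/2, M_2 = 0.

-31.5000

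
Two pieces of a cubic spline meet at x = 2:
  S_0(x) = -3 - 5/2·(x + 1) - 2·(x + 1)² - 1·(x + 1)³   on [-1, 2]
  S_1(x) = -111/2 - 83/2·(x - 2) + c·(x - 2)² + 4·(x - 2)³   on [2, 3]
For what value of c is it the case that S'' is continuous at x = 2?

S_0''(x) = -4 - 6·(x + 1), so S_0''(2) = -22. On the right, S_1''(2) = 2c, so c = -11.

-11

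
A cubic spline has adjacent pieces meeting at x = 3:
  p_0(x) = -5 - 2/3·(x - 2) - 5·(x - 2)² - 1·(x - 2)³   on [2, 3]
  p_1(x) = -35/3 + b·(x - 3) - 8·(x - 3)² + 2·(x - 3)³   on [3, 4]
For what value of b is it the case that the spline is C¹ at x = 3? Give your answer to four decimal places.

p_0'(x) = -2/3 - 10·(x - 2) - 3·(x - 2)², so p_0'(3) = -41/3. On the right, p_1'(3) = b, so b = -41/3.

-13.6667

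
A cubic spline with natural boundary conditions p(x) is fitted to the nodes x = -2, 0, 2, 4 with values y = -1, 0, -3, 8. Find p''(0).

Let M_i = p''(x_i). Step sizes h_i = 2, 2, 2; slopes of the chords Δ_i = (y_(i+1) - y_i)/h_i = 1/2, -3/2, 11/2.
  2·M_0 + 8·M_1 + 2·M_2 = 6(Δ_1 - Δ_0) = -12
  2·M_1 + 8·M_2 + 2·M_3 = 6(Δ_2 - Δ_1) = 42
Natural end conditions: M_0 = M_3 = 0.
Forward elimination and back-substitution give M_0 = 0, M_1 = -3, M_2 = 6, M_3 = 0.

-3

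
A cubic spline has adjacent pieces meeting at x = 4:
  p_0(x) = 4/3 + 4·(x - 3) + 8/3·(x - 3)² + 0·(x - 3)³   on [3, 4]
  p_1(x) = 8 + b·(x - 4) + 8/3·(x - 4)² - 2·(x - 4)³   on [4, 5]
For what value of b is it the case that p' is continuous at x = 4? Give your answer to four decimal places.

p_0'(x) = 4 + 16/3·(x - 3) + 0·(x - 3)², so p_0'(4) = 28/3. On the right, p_1'(4) = b, so b = 28/3.

9.3333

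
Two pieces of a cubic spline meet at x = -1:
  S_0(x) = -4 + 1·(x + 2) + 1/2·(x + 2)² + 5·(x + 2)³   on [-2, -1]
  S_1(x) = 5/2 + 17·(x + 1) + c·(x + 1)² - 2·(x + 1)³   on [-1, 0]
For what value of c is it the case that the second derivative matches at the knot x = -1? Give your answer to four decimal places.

15.5000

S_0''(x) = 1 + 30·(x + 2), so S_0''(-1) = 31. On the right, S_1''(-1) = 2c, so c = 31/2.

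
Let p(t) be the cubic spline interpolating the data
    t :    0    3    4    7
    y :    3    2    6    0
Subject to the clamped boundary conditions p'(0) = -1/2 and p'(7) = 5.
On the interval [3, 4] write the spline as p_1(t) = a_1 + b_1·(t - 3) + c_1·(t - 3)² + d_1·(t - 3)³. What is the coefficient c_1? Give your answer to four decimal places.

Let m_i = p''(x_i). Step sizes h_i = 3, 1, 3; slopes of the chords Δ_i = (y_(i+1) - y_i)/h_i = -1/3, 4, -2.
  3·m_0 + 8·m_1 + 1·m_2 = 6(Δ_1 - Δ_0) = 26
  1·m_1 + 8·m_2 + 3·m_3 = 6(Δ_2 - Δ_1) = -36
Clamped end conditions give two more equations: 2h_0·m_0 + h_0·m_1 = 6(Δ_0 - p'(0)) = 1 and h_2·m_2 + 2h_2·m_3 = 6(p'(7) - Δ_2) = 42.
Solving the tridiagonal system: m_0 = -38/15, m_1 = 27/5, m_2 = -48/5, m_3 = 59/5.
On [3, 4], with p_1(t) = a_1 + b_1·(t - 3) + c_1·(t - 3)² + d_1·(t - 3)³: c_1 = m_1/2 = 27/10, d_1 = (m_2 - m_1)/(6h_1) = -5/2, b_1 = Δ_1 - h_1(2m_1 + m_2)/6 = 19/5.

2.7000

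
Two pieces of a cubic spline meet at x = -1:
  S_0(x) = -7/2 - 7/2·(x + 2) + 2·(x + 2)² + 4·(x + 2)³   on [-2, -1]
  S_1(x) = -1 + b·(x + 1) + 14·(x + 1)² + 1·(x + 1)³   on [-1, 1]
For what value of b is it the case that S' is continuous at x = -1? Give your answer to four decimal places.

12.5000

S_0'(x) = -7/2 + 4·(x + 2) + 12·(x + 2)², so S_0'(-1) = 25/2. On the right, S_1'(-1) = b, so b = 25/2.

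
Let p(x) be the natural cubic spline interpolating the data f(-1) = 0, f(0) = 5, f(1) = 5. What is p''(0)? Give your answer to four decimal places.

-7.5000

Put m_i = p'' at the i-th knot. Here h = (1, 1) and Δ = (5, 0), so the interior equations h_(i-1)·m_(i-1) + 2(h_(i-1)+h_i)·m_i + h_i·m_(i+1) = 6(Δ_i − Δ_(i-1)) read
  1·m_0 + 4·m_1 + 1·m_2 = 6(Δ_1 - Δ_0) = -30
Natural end conditions: m_0 = m_2 = 0.
Forward elimination and back-substitution give m_0 = 0, m_1 = -15/2, m_2 = 0.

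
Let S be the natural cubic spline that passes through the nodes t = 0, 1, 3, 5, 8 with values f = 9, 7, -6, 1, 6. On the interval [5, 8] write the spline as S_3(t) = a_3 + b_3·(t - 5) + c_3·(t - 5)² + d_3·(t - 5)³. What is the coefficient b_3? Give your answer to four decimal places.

Write σ_i for S''(x_i). With h_i = 1, 2, 2, 3 and divided differences Δ_i = -2, -13/2, 7/2, 5/3, the continuity of S' gives the tridiagonal system
  1·σ_0 + 6·σ_1 + 2·σ_2 = 6(Δ_1 - Δ_0) = -27
  2·σ_1 + 8·σ_2 + 2·σ_3 = 6(Δ_2 - Δ_1) = 60
  2·σ_2 + 10·σ_3 + 3·σ_4 = 6(Δ_3 - Δ_2) = -11
Natural end conditions: σ_0 = σ_4 = 0.
Hence σ_0 = 0, σ_1 = -103/13, σ_2 = 267/26, σ_3 = -41/13, σ_4 = 0.
On [5, 8], with S_3(t) = a_3 + b_3·(t - 5) + c_3·(t - 5)² + d_3·(t - 5)³: c_3 = σ_3/2 = -41/26, d_3 = (σ_4 - σ_3)/(6h_3) = 41/234, b_3 = Δ_3 - h_3(2σ_3 + σ_4)/6 = 188/39.

4.8205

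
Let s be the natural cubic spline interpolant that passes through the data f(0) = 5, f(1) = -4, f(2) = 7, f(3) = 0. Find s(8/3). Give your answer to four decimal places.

Put M_i = s'' at the i-th knot. Here h = (1, 1, 1) and Δ = (-9, 11, -7), so the interior equations h_(i-1)·M_(i-1) + 2(h_(i-1)+h_i)·M_i + h_i·M_(i+1) = 6(Δ_i − Δ_(i-1)) read
  1·M_0 + 4·M_1 + 1·M_2 = 6(Δ_1 - Δ_0) = 120
  1·M_1 + 4·M_2 + 1·M_3 = 6(Δ_2 - Δ_1) = -108
Natural end conditions: M_0 = M_3 = 0.
Forward elimination and back-substitution give M_0 = 0, M_1 = 196/5, M_2 = -184/5, M_3 = 0.
On [2, 3], s(x) = 7 + 79/15·(x - 2) - 92/5·(x - 2)² + 92/15·(x - 2)³.
With (x - 2) = 2/3: s(8/3) = 1681/405.

4.1506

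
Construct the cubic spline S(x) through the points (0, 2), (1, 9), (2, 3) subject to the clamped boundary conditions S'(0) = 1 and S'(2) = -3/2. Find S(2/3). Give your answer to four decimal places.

With M_i denoting the second derivative at x_i, h_i = 1, 1, and Δ_i = (y_(i+1) − y_i)/h_i = 7, -6:
  1·M_0 + 4·M_1 + 1·M_2 = 6(Δ_1 - Δ_0) = -78
Clamped end conditions give two more equations: 2h_0·M_0 + h_0·M_1 = 6(Δ_0 - S'(0)) = 36 and h_1·M_1 + 2h_1·M_2 = 6(S'(2) - Δ_1) = 27.
Hence M_0 = 145/4, M_1 = -73/2, M_2 = 127/4.
On [0, 1], S(x) = 2 + 1·x + 145/8·x² - 97/8·x³.
With x = 2/3: S(2/3) = 385/54.

7.1296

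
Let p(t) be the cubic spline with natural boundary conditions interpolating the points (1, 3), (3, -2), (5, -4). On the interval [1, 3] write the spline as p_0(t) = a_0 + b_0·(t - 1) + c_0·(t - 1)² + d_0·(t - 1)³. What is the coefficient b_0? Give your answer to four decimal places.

Write σ_i for p''(x_i). With h_i = 2, 2 and divided differences Δ_i = -5/2, -1, the continuity of p' gives the tridiagonal system
  2·σ_0 + 8·σ_1 + 2·σ_2 = 6(Δ_1 - Δ_0) = 9
Natural end conditions: σ_0 = σ_2 = 0.
Hence σ_0 = 0, σ_1 = 9/8, σ_2 = 0.
On [1, 3], with p_0(t) = a_0 + b_0·(t - 1) + c_0·(t - 1)² + d_0·(t - 1)³: c_0 = σ_0/2 = 0, d_0 = (σ_1 - σ_0)/(6h_0) = 3/32, b_0 = Δ_0 - h_0(2σ_0 + σ_1)/6 = -23/8.

-2.8750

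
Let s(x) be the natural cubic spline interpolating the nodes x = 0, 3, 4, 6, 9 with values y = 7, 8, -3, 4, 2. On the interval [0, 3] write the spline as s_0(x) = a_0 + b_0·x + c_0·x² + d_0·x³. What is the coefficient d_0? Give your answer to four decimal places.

Put σ_i = s'' at the i-th knot. Here h = (3, 1, 2, 3) and Δ = (1/3, -11, 7/2, -2/3), so the interior equations h_(i-1)·σ_(i-1) + 2(h_(i-1)+h_i)·σ_i + h_i·σ_(i+1) = 6(Δ_i − Δ_(i-1)) read
  3·σ_0 + 8·σ_1 + 1·σ_2 = 6(Δ_1 - Δ_0) = -68
  1·σ_1 + 6·σ_2 + 2·σ_3 = 6(Δ_2 - Δ_1) = 87
  2·σ_2 + 10·σ_3 + 3·σ_4 = 6(Δ_3 - Δ_2) = -25
Natural end conditions: σ_0 = σ_4 = 0.
Solving: σ_0 = 0, σ_1 = -788/73, σ_2 = 1340/73, σ_3 = -901/146, σ_4 = 0.
On [0, 3], with s_0(x) = a_0 + b_0·x + c_0·x² + d_0·x³: c_0 = σ_0/2 = 0, d_0 = (σ_1 - σ_0)/(6h_0) = -394/657, b_0 = Δ_0 - h_0(2σ_0 + σ_1)/6 = 1255/219.

-0.5997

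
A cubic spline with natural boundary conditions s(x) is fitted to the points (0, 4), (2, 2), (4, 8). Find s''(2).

Write σ_i for s''(x_i). With h_i = 2, 2 and divided differences Δ_i = -1, 3, the continuity of s' gives the tridiagonal system
  2·σ_0 + 8·σ_1 + 2·σ_2 = 6(Δ_1 - Δ_0) = 24
Natural end conditions: σ_0 = σ_2 = 0.
Solving: σ_0 = 0, σ_1 = 3, σ_2 = 0.

3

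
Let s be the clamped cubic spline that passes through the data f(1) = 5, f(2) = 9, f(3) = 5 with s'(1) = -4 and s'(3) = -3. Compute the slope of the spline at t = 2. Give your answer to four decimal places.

With M_i denoting the second derivative at x_i, h_i = 1, 1, and Δ_i = (y_(i+1) − y_i)/h_i = 4, -4:
  1·M_0 + 4·M_1 + 1·M_2 = 6(Δ_1 - Δ_0) = -48
Clamped end conditions give two more equations: 2h_0·M_0 + h_0·M_1 = 6(Δ_0 - s'(1)) = 48 and h_1·M_1 + 2h_1·M_2 = 6(s'(3) - Δ_1) = 6.
Solving the tridiagonal system: M_0 = 73/2, M_1 = -25, M_2 = 31/2.
On [2, 3], s'(t) = b_1 + 2c_1·(t - 2) + 3d_1·(t - 2)² with b_1 = Δ_1 - h_1(2M_1 + M_2)/6 = 7/4, c_1 = M_1/2 = -25/2, d_1 = (M_2 - M_1)/(6h_1) = 27/4. So s'(2) = 7/4.

1.7500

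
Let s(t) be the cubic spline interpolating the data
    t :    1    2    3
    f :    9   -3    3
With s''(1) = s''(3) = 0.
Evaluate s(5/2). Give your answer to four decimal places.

-1.6875

Let M_i = s''(x_i). Step sizes h_i = 1, 1; slopes of the chords Δ_i = (y_(i+1) - y_i)/h_i = -12, 6.
  1·M_0 + 4·M_1 + 1·M_2 = 6(Δ_1 - Δ_0) = 108
Natural end conditions: M_0 = M_2 = 0.
Solving the tridiagonal system: M_0 = 0, M_1 = 27, M_2 = 0.
On [2, 3], s(t) = -3 - 3·(t - 2) + 27/2·(t - 2)² - 9/2·(t - 2)³.
With (t - 2) = 1/2: s(5/2) = -27/16.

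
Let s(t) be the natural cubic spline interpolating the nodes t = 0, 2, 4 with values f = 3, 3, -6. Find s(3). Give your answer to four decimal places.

Let m_i = s''(x_i). Step sizes h_i = 2, 2; slopes of the chords Δ_i = (y_(i+1) - y_i)/h_i = 0, -9/2.
  2·m_0 + 8·m_1 + 2·m_2 = 6(Δ_1 - Δ_0) = -27
Natural end conditions: m_0 = m_2 = 0.
Forward elimination and back-substitution give m_0 = 0, m_1 = -27/8, m_2 = 0.
On [2, 4], s(t) = 3 - 9/4·(t - 2) - 27/16·(t - 2)² + 9/32·(t - 2)³.
With (t - 2) = 1: s(3) = -21/32.

-0.6563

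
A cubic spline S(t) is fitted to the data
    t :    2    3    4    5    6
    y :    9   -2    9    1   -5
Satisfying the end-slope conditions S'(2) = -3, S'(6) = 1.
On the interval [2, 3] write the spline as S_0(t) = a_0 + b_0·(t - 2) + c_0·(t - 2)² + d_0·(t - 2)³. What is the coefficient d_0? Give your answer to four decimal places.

18.3929

Write σ_i for S''(x_i). With h_i = 1, 1, 1, 1 and divided differences Δ_i = -11, 11, -8, -6, the continuity of S' gives the tridiagonal system
  1·σ_0 + 4·σ_1 + 1·σ_2 = 6(Δ_1 - Δ_0) = 132
  1·σ_1 + 4·σ_2 + 1·σ_3 = 6(Δ_2 - Δ_1) = -114
  1·σ_2 + 4·σ_3 + 1·σ_4 = 6(Δ_3 - Δ_2) = 12
Clamped end conditions give two more equations: 2h_0·σ_0 + h_0·σ_1 = 6(Δ_0 - S'(2)) = -48 and h_3·σ_3 + 2h_3·σ_4 = 6(S'(6) - Δ_3) = 42.
Solving the tridiagonal system: σ_0 = -739/14, σ_1 = 403/7, σ_2 = -91/2, σ_3 = 73/7, σ_4 = 221/14.
On [2, 3], with S_0(t) = a_0 + b_0·(t - 2) + c_0·(t - 2)² + d_0·(t - 2)³: c_0 = σ_0/2 = -739/28, d_0 = (σ_1 - σ_0)/(6h_0) = 515/28, b_0 = Δ_0 - h_0(2σ_0 + σ_1)/6 = -3.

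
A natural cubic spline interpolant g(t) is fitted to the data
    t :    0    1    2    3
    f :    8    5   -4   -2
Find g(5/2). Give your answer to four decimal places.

-4.2500

Let M_i = g''(x_i). Step sizes h_i = 1, 1, 1; slopes of the chords Δ_i = (y_(i+1) - y_i)/h_i = -3, -9, 2.
  1·M_0 + 4·M_1 + 1·M_2 = 6(Δ_1 - Δ_0) = -36
  1·M_1 + 4·M_2 + 1·M_3 = 6(Δ_2 - Δ_1) = 66
Natural end conditions: M_0 = M_3 = 0.
Solving the tridiagonal system: M_0 = 0, M_1 = -14, M_2 = 20, M_3 = 0.
On [2, 3], g(t) = -4 - 14/3·(t - 2) + 10·(t - 2)² - 10/3·(t - 2)³.
With (t - 2) = 1/2: g(5/2) = -17/4.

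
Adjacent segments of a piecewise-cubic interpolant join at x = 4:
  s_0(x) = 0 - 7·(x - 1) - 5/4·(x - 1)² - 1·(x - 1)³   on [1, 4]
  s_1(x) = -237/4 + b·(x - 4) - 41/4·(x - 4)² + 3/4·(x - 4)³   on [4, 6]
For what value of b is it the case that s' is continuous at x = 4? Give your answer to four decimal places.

s_0'(x) = -7 - 5/2·(x - 1) - 3·(x - 1)², so s_0'(4) = -83/2. On the right, s_1'(4) = b, so b = -83/2.

-41.5000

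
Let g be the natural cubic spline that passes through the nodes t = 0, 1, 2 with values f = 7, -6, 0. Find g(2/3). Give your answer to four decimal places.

With m_i denoting the second derivative at x_i, h_i = 1, 1, and Δ_i = (y_(i+1) − y_i)/h_i = -13, 6:
  1·m_0 + 4·m_1 + 1·m_2 = 6(Δ_1 - Δ_0) = 114
Natural end conditions: m_0 = m_2 = 0.
Hence m_0 = 0, m_1 = 57/2, m_2 = 0.
On [0, 1], g(t) = 7 - 71/4·t + 0·t² + 19/4·t³.
With t = 2/3: g(2/3) = -185/54.

-3.4259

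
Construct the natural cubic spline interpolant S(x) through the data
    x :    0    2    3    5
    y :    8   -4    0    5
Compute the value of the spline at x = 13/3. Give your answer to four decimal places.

3.9767

Put M_i = S'' at the i-th knot. Here h = (2, 1, 2) and Δ = (-6, 4, 5/2), so the interior equations h_(i-1)·M_(i-1) + 2(h_(i-1)+h_i)·M_i + h_i·M_(i+1) = 6(Δ_i − Δ_(i-1)) read
  2·M_0 + 6·M_1 + 1·M_2 = 6(Δ_1 - Δ_0) = 60
  1·M_1 + 6·M_2 + 2·M_3 = 6(Δ_2 - Δ_1) = -9
Natural end conditions: M_0 = M_3 = 0.
Forward elimination and back-substitution give M_0 = 0, M_1 = 369/35, M_2 = -114/35, M_3 = 0.
On [3, 5], S(x) = 0 + 327/70·(x - 3) - 57/35·(x - 3)² + 19/70·(x - 3)³.
With (x - 3) = 4/3: S(13/3) = 3758/945.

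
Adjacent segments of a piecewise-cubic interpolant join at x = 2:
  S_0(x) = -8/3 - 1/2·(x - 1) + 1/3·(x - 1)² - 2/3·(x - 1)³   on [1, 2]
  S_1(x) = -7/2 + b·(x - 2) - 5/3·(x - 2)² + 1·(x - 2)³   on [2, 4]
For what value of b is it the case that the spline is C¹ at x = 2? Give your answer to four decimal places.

S_0'(x) = -1/2 + 2/3·(x - 1) - 2·(x - 1)², so S_0'(2) = -11/6. On the right, S_1'(2) = b, so b = -11/6.

-1.8333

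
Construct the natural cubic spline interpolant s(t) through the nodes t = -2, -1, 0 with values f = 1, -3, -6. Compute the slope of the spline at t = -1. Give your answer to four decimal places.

-3.5000

Put m_i = s'' at the i-th knot. Here h = (1, 1) and Δ = (-4, -3), so the interior equations h_(i-1)·m_(i-1) + 2(h_(i-1)+h_i)·m_i + h_i·m_(i+1) = 6(Δ_i − Δ_(i-1)) read
  1·m_0 + 4·m_1 + 1·m_2 = 6(Δ_1 - Δ_0) = 6
Natural end conditions: m_0 = m_2 = 0.
Solving: m_0 = 0, m_1 = 3/2, m_2 = 0.
On [-1, 0], s'(t) = b_1 + 2c_1·(t + 1) + 3d_1·(t + 1)² with b_1 = Δ_1 - h_1(2m_1 + m_2)/6 = -7/2, c_1 = m_1/2 = 3/4, d_1 = (m_2 - m_1)/(6h_1) = -1/4. So s'(-1) = -7/2.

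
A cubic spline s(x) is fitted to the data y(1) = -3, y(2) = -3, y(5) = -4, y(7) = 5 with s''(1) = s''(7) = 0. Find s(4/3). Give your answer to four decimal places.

-2.9256

Let M_i = s''(x_i). Step sizes h_i = 1, 3, 2; slopes of the chords Δ_i = (y_(i+1) - y_i)/h_i = 0, -1/3, 9/2.
  1·M_0 + 8·M_1 + 3·M_2 = 6(Δ_1 - Δ_0) = -2
  3·M_1 + 10·M_2 + 2·M_3 = 6(Δ_2 - Δ_1) = 29
Natural end conditions: M_0 = M_3 = 0.
Hence M_0 = 0, M_1 = -107/71, M_2 = 238/71, M_3 = 0.
On [1, 2], s(x) = -3 + 107/426·(x - 1) + 0·(x - 1)² - 107/426·(x - 1)³.
With (x - 1) = 1/3: s(4/3) = -16825/5751.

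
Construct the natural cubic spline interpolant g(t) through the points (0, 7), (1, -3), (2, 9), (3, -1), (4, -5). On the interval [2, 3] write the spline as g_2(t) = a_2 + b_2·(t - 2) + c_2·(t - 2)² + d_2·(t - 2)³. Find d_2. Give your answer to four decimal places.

11.8571

Write M_i for g''(x_i). With h_i = 1, 1, 1, 1 and divided differences Δ_i = -10, 12, -10, -4, the continuity of g' gives the tridiagonal system
  1·M_0 + 4·M_1 + 1·M_2 = 6(Δ_1 - Δ_0) = 132
  1·M_1 + 4·M_2 + 1·M_3 = 6(Δ_2 - Δ_1) = -132
  1·M_2 + 4·M_3 + 1·M_4 = 6(Δ_3 - Δ_2) = 36
Natural end conditions: M_0 = M_4 = 0.
Forward elimination and back-substitution give M_0 = 0, M_1 = 318/7, M_2 = -348/7, M_3 = 150/7, M_4 = 0.
On [2, 3], with g_2(t) = a_2 + b_2·(t - 2) + c_2·(t - 2)² + d_2·(t - 2)³: c_2 = M_2/2 = -174/7, d_2 = (M_3 - M_2)/(6h_2) = 83/7, b_2 = Δ_2 - h_2(2M_2 + M_3)/6 = 3.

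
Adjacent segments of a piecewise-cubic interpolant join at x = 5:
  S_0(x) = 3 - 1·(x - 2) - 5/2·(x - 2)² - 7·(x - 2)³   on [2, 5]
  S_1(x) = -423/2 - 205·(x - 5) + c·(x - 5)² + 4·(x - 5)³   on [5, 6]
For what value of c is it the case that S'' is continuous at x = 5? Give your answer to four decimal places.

-65.5000

S_0''(x) = -5 - 42·(x - 2), so S_0''(5) = -131. On the right, S_1''(5) = 2c, so c = -131/2.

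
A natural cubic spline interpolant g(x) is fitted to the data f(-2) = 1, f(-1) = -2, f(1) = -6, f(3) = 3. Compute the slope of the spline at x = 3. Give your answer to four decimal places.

Put M_i = g'' at the i-th knot. Here h = (1, 2, 2) and Δ = (-3, -2, 9/2), so the interior equations h_(i-1)·M_(i-1) + 2(h_(i-1)+h_i)·M_i + h_i·M_(i+1) = 6(Δ_i − Δ_(i-1)) read
  1·M_0 + 6·M_1 + 2·M_2 = 6(Δ_1 - Δ_0) = 6
  2·M_1 + 8·M_2 + 2·M_3 = 6(Δ_2 - Δ_1) = 39
Natural end conditions: M_0 = M_3 = 0.
Solving: M_0 = 0, M_1 = -15/22, M_2 = 111/22, M_3 = 0.
On [1, 3], g'(x) = b_2 + 2c_2·(x - 1) + 3d_2·(x - 1)² with b_2 = Δ_2 - h_2(2M_2 + M_3)/6 = 25/22, c_2 = M_2/2 = 111/44, d_2 = (M_3 - M_2)/(6h_2) = -37/88. So g'(3) = 68/11.

6.1818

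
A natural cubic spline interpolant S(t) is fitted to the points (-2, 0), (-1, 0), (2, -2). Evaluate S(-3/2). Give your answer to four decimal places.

Put M_i = S'' at the i-th knot. Here h = (1, 3) and Δ = (0, -2/3), so the interior equations h_(i-1)·M_(i-1) + 2(h_(i-1)+h_i)·M_i + h_i·M_(i+1) = 6(Δ_i − Δ_(i-1)) read
  1·M_0 + 8·M_1 + 3·M_2 = 6(Δ_1 - Δ_0) = -4
Natural end conditions: M_0 = M_2 = 0.
Hence M_0 = 0, M_1 = -1/2, M_2 = 0.
On [-2, -1], S(t) = 0 + 1/12·(t + 2) + 0·(t + 2)² - 1/12·(t + 2)³.
With (t + 2) = 1/2: S(-3/2) = 1/32.

0.0313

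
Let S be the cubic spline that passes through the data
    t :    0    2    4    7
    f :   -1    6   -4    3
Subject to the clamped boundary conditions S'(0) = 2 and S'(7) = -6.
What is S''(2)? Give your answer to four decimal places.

With M_i denoting the second derivative at x_i, h_i = 2, 2, 3, and Δ_i = (y_(i+1) − y_i)/h_i = 7/2, -5, 7/3:
  2·M_0 + 8·M_1 + 2·M_2 = 6(Δ_1 - Δ_0) = -51
  2·M_1 + 10·M_2 + 3·M_3 = 6(Δ_2 - Δ_1) = 44
Clamped end conditions give two more equations: 2h_0·M_0 + h_0·M_1 = 6(Δ_0 - S'(0)) = 9 and h_2·M_2 + 2h_2·M_3 = 6(S'(7) - Δ_2) = -50.
Forward elimination and back-substitution give M_0 = 573/74, M_1 = -813/74, M_2 = 396/37, M_3 = -1519/111.

-10.9865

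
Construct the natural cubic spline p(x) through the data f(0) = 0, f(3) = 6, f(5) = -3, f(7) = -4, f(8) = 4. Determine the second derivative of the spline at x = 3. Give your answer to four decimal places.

-4.3269

With M_i denoting the second derivative at x_i, h_i = 3, 2, 2, 1, and Δ_i = (y_(i+1) − y_i)/h_i = 2, -9/2, -1/2, 8:
  3·M_0 + 10·M_1 + 2·M_2 = 6(Δ_1 - Δ_0) = -39
  2·M_1 + 8·M_2 + 2·M_3 = 6(Δ_2 - Δ_1) = 24
  2·M_2 + 6·M_3 + 1·M_4 = 6(Δ_3 - Δ_2) = 51
Natural end conditions: M_0 = M_4 = 0.
Forward elimination and back-substitution give M_0 = 0, M_1 = -225/52, M_2 = 111/52, M_3 = 405/52, M_4 = 0.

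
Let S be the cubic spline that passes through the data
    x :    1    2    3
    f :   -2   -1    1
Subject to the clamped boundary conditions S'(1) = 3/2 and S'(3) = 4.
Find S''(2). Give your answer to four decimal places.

Write σ_i for S''(x_i). With h_i = 1, 1 and divided differences Δ_i = 1, 2, the continuity of S' gives the tridiagonal system
  1·σ_0 + 4·σ_1 + 1·σ_2 = 6(Δ_1 - Δ_0) = 6
Clamped end conditions give two more equations: 2h_0·σ_0 + h_0·σ_1 = 6(Δ_0 - S'(1)) = -3 and h_1·σ_1 + 2h_1·σ_2 = 6(S'(3) - Δ_1) = 12.
Solving the tridiagonal system: σ_0 = -7/4, σ_1 = 1/2, σ_2 = 23/4.

0.5000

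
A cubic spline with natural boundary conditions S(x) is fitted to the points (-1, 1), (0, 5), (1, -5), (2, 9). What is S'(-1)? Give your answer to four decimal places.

9.3333

With M_i denoting the second derivative at x_i, h_i = 1, 1, 1, and Δ_i = (y_(i+1) − y_i)/h_i = 4, -10, 14:
  1·M_0 + 4·M_1 + 1·M_2 = 6(Δ_1 - Δ_0) = -84
  1·M_1 + 4·M_2 + 1·M_3 = 6(Δ_2 - Δ_1) = 144
Natural end conditions: M_0 = M_3 = 0.
Forward elimination and back-substitution give M_0 = 0, M_1 = -32, M_2 = 44, M_3 = 0.
On [-1, 0], S'(x) = b_0 + 2c_0·(x + 1) + 3d_0·(x + 1)² with b_0 = Δ_0 - h_0(2M_0 + M_1)/6 = 28/3, c_0 = M_0/2 = 0, d_0 = (M_1 - M_0)/(6h_0) = -16/3. So S'(-1) = 28/3.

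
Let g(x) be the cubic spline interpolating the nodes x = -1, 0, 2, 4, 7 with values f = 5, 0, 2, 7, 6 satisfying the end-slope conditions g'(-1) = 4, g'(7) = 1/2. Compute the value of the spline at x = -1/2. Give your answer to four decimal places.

3.8140

Let m_i = g''(x_i). Step sizes h_i = 1, 2, 2, 3; slopes of the chords Δ_i = (y_(i+1) - y_i)/h_i = -5, 1, 5/2, -1/3.
  1·m_0 + 6·m_1 + 2·m_2 = 6(Δ_1 - Δ_0) = 36
  2·m_1 + 8·m_2 + 2·m_3 = 6(Δ_2 - Δ_1) = 9
  2·m_2 + 10·m_3 + 3·m_4 = 6(Δ_3 - Δ_2) = -17
Clamped end conditions give two more equations: 2h_0·m_0 + h_0·m_1 = 6(Δ_0 - g'(-1)) = -54 and h_3·m_3 + 2h_3·m_4 = 6(g'(7) - Δ_3) = 5.
Forward elimination and back-substitution give m_0 = -6991/212, m_1 = 1267/106, m_2 = -581/424, m_3 = -209/106, m_4 = 1157/636.
On [-1, 0], g(x) = 5 + 4·(x + 1) - 6991/424·(x + 1)² + 3175/424·(x + 1)³.
With (x + 1) = 1/2: g(-1/2) = 12937/3392.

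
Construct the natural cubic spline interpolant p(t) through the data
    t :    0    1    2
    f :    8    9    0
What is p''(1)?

Write σ_i for p''(x_i). With h_i = 1, 1 and divided differences Δ_i = 1, -9, the continuity of p' gives the tridiagonal system
  1·σ_0 + 4·σ_1 + 1·σ_2 = 6(Δ_1 - Δ_0) = -60
Natural end conditions: σ_0 = σ_2 = 0.
Solving the tridiagonal system: σ_0 = 0, σ_1 = -15, σ_2 = 0.

-15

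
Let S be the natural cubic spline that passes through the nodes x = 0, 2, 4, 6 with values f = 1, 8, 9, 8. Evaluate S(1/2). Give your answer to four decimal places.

3.0938

Write M_i for S''(x_i). With h_i = 2, 2, 2 and divided differences Δ_i = 7/2, 1/2, -1/2, the continuity of S' gives the tridiagonal system
  2·M_0 + 8·M_1 + 2·M_2 = 6(Δ_1 - Δ_0) = -18
  2·M_1 + 8·M_2 + 2·M_3 = 6(Δ_2 - Δ_1) = -6
Natural end conditions: M_0 = M_3 = 0.
Solving the tridiagonal system: M_0 = 0, M_1 = -11/5, M_2 = -1/5, M_3 = 0.
On [0, 2], S(x) = 1 + 127/30·x + 0·x² - 11/60·x³.
With x = 1/2: S(1/2) = 99/32.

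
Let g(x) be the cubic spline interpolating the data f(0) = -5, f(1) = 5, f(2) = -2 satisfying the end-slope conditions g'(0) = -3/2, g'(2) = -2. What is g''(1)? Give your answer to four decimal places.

-50.5000

Put σ_i = g'' at the i-th knot. Here h = (1, 1) and Δ = (10, -7), so the interior equations h_(i-1)·σ_(i-1) + 2(h_(i-1)+h_i)·σ_i + h_i·σ_(i+1) = 6(Δ_i − Δ_(i-1)) read
  1·σ_0 + 4·σ_1 + 1·σ_2 = 6(Δ_1 - Δ_0) = -102
Clamped end conditions give two more equations: 2h_0·σ_0 + h_0·σ_1 = 6(Δ_0 - g'(0)) = 69 and h_1·σ_1 + 2h_1·σ_2 = 6(g'(2) - Δ_1) = 30.
Forward elimination and back-substitution give σ_0 = 239/4, σ_1 = -101/2, σ_2 = 161/4.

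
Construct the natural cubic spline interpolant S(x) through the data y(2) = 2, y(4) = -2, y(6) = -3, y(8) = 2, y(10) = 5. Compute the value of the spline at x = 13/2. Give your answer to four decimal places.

Put M_i = S'' at the i-th knot. Here h = (2, 2, 2, 2) and Δ = (-2, -1/2, 5/2, 3/2), so the interior equations h_(i-1)·M_(i-1) + 2(h_(i-1)+h_i)·M_i + h_i·M_(i+1) = 6(Δ_i − Δ_(i-1)) read
  2·M_0 + 8·M_1 + 2·M_2 = 6(Δ_1 - Δ_0) = 9
  2·M_1 + 8·M_2 + 2·M_3 = 6(Δ_2 - Δ_1) = 18
  2·M_2 + 8·M_3 + 2·M_4 = 6(Δ_3 - Δ_2) = -6
Natural end conditions: M_0 = M_4 = 0.
Solving the tridiagonal system: M_0 = 0, M_1 = 57/112, M_2 = 69/28, M_3 = -153/112, M_4 = 0.
On [6, 8], S(x) = -3 + 21/16·(x - 6) + 69/56·(x - 6)² - 143/448·(x - 6)³.
With (x - 6) = 1/2: S(13/2) = -7439/3584.

-2.0756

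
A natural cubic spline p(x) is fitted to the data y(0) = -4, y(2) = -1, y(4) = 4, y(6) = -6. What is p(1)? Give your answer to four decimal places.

Put σ_i = p'' at the i-th knot. Here h = (2, 2, 2) and Δ = (3/2, 5/2, -5), so the interior equations h_(i-1)·σ_(i-1) + 2(h_(i-1)+h_i)·σ_i + h_i·σ_(i+1) = 6(Δ_i − Δ_(i-1)) read
  2·σ_0 + 8·σ_1 + 2·σ_2 = 6(Δ_1 - Δ_0) = 6
  2·σ_1 + 8·σ_2 + 2·σ_3 = 6(Δ_2 - Δ_1) = -45
Natural end conditions: σ_0 = σ_3 = 0.
Solving: σ_0 = 0, σ_1 = 23/10, σ_2 = -31/5, σ_3 = 0.
On [0, 2], p(x) = -4 + 11/15·x + 0·x² + 23/120·x³.
With x = 1: p(1) = -123/40.

-3.0750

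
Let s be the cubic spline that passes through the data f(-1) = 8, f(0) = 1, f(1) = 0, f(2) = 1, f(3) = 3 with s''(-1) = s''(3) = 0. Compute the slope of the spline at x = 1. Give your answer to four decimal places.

0.6250

Let σ_i = s''(x_i). Step sizes h_i = 1, 1, 1, 1; slopes of the chords Δ_i = (y_(i+1) - y_i)/h_i = -7, -1, 1, 2.
  1·σ_0 + 4·σ_1 + 1·σ_2 = 6(Δ_1 - Δ_0) = 36
  1·σ_1 + 4·σ_2 + 1·σ_3 = 6(Δ_2 - Δ_1) = 12
  1·σ_2 + 4·σ_3 + 1·σ_4 = 6(Δ_3 - Δ_2) = 6
Natural end conditions: σ_0 = σ_4 = 0.
Solving the tridiagonal system: σ_0 = 0, σ_1 = 249/28, σ_2 = 3/7, σ_3 = 39/28, σ_4 = 0.
On [1, 2], s'(x) = b_2 + 2c_2·(x - 1) + 3d_2·(x - 1)² with b_2 = Δ_2 - h_2(2σ_2 + σ_3)/6 = 5/8, c_2 = σ_2/2 = 3/14, d_2 = (σ_3 - σ_2)/(6h_2) = 9/56. So s'(1) = 5/8.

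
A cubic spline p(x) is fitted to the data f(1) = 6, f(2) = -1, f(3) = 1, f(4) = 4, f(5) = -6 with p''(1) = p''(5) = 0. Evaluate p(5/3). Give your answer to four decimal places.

Let m_i = p''(x_i). Step sizes h_i = 1, 1, 1, 1; slopes of the chords Δ_i = (y_(i+1) - y_i)/h_i = -7, 2, 3, -10.
  1·m_0 + 4·m_1 + 1·m_2 = 6(Δ_1 - Δ_0) = 54
  1·m_1 + 4·m_2 + 1·m_3 = 6(Δ_2 - Δ_1) = 6
  1·m_2 + 4·m_3 + 1·m_4 = 6(Δ_3 - Δ_2) = -78
Natural end conditions: m_0 = m_4 = 0.
Hence m_0 = 0, m_1 = 177/14, m_2 = 24/7, m_3 = -285/14, m_4 = 0.
On [1, 2], p(x) = 6 - 255/28·(x - 1) + 0·(x - 1)² + 59/28·(x - 1)³.
With (x - 1) = 2/3: p(5/3) = 209/378.

0.5529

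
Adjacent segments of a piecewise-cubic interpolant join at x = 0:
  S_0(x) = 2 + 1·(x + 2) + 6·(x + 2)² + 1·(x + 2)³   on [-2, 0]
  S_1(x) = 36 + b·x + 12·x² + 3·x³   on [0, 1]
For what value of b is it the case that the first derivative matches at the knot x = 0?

37

S_0'(x) = 1 + 12·(x + 2) + 3·(x + 2)², so S_0'(0) = 37. On the right, S_1'(0) = b, so b = 37.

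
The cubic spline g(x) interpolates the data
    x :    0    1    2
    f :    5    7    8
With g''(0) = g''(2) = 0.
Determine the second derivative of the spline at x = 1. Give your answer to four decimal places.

-1.5000

Let m_i = g''(x_i). Step sizes h_i = 1, 1; slopes of the chords Δ_i = (y_(i+1) - y_i)/h_i = 2, 1.
  1·m_0 + 4·m_1 + 1·m_2 = 6(Δ_1 - Δ_0) = -6
Natural end conditions: m_0 = m_2 = 0.
Solving the tridiagonal system: m_0 = 0, m_1 = -3/2, m_2 = 0.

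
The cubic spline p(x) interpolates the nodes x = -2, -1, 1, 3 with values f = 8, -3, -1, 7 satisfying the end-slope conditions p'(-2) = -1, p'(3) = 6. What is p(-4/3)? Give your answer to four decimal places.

Put m_i = p'' at the i-th knot. Here h = (1, 2, 2) and Δ = (-11, 1, 4), so the interior equations h_(i-1)·m_(i-1) + 2(h_(i-1)+h_i)·m_i + h_i·m_(i+1) = 6(Δ_i − Δ_(i-1)) read
  1·m_0 + 6·m_1 + 2·m_2 = 6(Δ_1 - Δ_0) = 72
  2·m_1 + 8·m_2 + 2·m_3 = 6(Δ_2 - Δ_1) = 18
Clamped end conditions give two more equations: 2h_0·m_0 + h_0·m_1 = 6(Δ_0 - p'(-2)) = -60 and h_2·m_2 + 2h_2·m_3 = 6(p'(3) - Δ_2) = 12.
Hence m_0 = -40, m_1 = 20, m_2 = -4, m_3 = 5.
On [-2, -1], p(x) = 8 - 1·(x + 2) - 20·(x + 2)² + 10·(x + 2)³.
With (x + 2) = 2/3: p(-4/3) = 38/27.

1.4074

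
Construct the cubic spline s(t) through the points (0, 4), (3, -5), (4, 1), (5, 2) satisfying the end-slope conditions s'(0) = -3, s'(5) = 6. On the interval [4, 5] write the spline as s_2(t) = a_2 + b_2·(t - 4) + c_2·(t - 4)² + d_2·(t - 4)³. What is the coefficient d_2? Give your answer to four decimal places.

6.4828

Write m_i for s''(x_i). With h_i = 3, 1, 1 and divided differences Δ_i = -3, 6, 1, the continuity of s' gives the tridiagonal system
  3·m_0 + 8·m_1 + 1·m_2 = 6(Δ_1 - Δ_0) = 54
  1·m_1 + 4·m_2 + 1·m_3 = 6(Δ_2 - Δ_1) = -30
Clamped end conditions give two more equations: 2h_0·m_0 + h_0·m_1 = 6(Δ_0 - s'(0)) = 0 and h_2·m_2 + 2h_2·m_3 = 6(s'(5) - Δ_2) = 30.
Hence m_0 = -156/29, m_1 = 312/29, m_2 = -462/29, m_3 = 666/29.
On [4, 5], with s_2(t) = a_2 + b_2·(t - 4) + c_2·(t - 4)² + d_2·(t - 4)³: c_2 = m_2/2 = -231/29, d_2 = (m_3 - m_2)/(6h_2) = 188/29, b_2 = Δ_2 - h_2(2m_2 + m_3)/6 = 72/29.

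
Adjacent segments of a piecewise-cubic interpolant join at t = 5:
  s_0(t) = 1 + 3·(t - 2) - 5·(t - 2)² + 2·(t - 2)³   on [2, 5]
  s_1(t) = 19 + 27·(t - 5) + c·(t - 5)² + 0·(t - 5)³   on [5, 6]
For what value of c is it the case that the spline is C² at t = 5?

s_0''(t) = -10 + 12·(t - 2), so s_0''(5) = 26. On the right, s_1''(5) = 2c, so c = 13.

13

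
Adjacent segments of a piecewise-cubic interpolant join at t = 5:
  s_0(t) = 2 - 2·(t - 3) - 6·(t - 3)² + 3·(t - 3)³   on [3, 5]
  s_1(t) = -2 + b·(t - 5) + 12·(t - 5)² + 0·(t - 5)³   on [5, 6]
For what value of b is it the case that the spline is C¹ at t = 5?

10

s_0'(t) = -2 - 12·(t - 3) + 9·(t - 3)², so s_0'(5) = 10. On the right, s_1'(5) = b, so b = 10.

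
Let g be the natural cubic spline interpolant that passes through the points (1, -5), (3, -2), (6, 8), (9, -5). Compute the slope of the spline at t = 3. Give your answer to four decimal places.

3.1216

Write M_i for g''(x_i). With h_i = 2, 3, 3 and divided differences Δ_i = 3/2, 10/3, -13/3, the continuity of g' gives the tridiagonal system
  2·M_0 + 10·M_1 + 3·M_2 = 6(Δ_1 - Δ_0) = 11
  3·M_1 + 12·M_2 + 3·M_3 = 6(Δ_2 - Δ_1) = -46
Natural end conditions: M_0 = M_3 = 0.
Forward elimination and back-substitution give M_0 = 0, M_1 = 90/37, M_2 = -493/111, M_3 = 0.
On [3, 6], g'(t) = b_1 + 2c_1·(t - 3) + 3d_1·(t - 3)² with b_1 = Δ_1 - h_1(2M_1 + M_2)/6 = 231/74, c_1 = M_1/2 = 45/37, d_1 = (M_2 - M_1)/(6h_1) = -763/1998. So g'(3) = 231/74.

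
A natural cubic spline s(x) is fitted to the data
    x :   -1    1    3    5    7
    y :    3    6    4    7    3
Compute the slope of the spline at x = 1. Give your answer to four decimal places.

Let m_i = s''(x_i). Step sizes h_i = 2, 2, 2, 2; slopes of the chords Δ_i = (y_(i+1) - y_i)/h_i = 3/2, -1, 3/2, -2.
  2·m_0 + 8·m_1 + 2·m_2 = 6(Δ_1 - Δ_0) = -15
  2·m_1 + 8·m_2 + 2·m_3 = 6(Δ_2 - Δ_1) = 15
  2·m_2 + 8·m_3 + 2·m_4 = 6(Δ_3 - Δ_2) = -21
Natural end conditions: m_0 = m_4 = 0.
Solving: m_0 = 0, m_1 = -153/56, m_2 = 24/7, m_3 = -195/56, m_4 = 0.
On [1, 3], s'(x) = b_1 + 2c_1·(x - 1) + 3d_1·(x - 1)² with b_1 = Δ_1 - h_1(2m_1 + m_2)/6 = -9/28, c_1 = m_1/2 = -153/112, d_1 = (m_2 - m_1)/(6h_1) = 115/224. So s'(1) = -9/28.

-0.3214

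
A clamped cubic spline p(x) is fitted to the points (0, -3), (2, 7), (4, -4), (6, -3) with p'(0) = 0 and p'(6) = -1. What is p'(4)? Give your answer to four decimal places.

Let M_i = p''(x_i). Step sizes h_i = 2, 2, 2; slopes of the chords Δ_i = (y_(i+1) - y_i)/h_i = 5, -11/2, 1/2.
  2·M_0 + 8·M_1 + 2·M_2 = 6(Δ_1 - Δ_0) = -63
  2·M_1 + 8·M_2 + 2·M_3 = 6(Δ_2 - Δ_1) = 36
Clamped end conditions give two more equations: 2h_0·M_0 + h_0·M_1 = 6(Δ_0 - p'(0)) = 30 and h_2·M_2 + 2h_2·M_3 = 6(p'(6) - Δ_2) = -9.
Solving: M_0 = 217/15, M_1 = -209/15, M_2 = 293/30, M_3 = -107/15.
On [4, 6], p'(x) = b_2 + 2c_2·(x - 4) + 3d_2·(x - 4)² with b_2 = Δ_2 - h_2(2M_2 + M_3)/6 = -109/30, c_2 = M_2/2 = 293/60, d_2 = (M_3 - M_2)/(6h_2) = -169/120. So p'(4) = -109/30.

-3.6333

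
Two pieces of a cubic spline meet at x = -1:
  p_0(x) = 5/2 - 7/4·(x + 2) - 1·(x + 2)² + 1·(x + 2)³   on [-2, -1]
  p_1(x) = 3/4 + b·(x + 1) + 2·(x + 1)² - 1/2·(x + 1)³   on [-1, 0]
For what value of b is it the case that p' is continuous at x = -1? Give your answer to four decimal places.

-0.7500

p_0'(x) = -7/4 - 2·(x + 2) + 3·(x + 2)², so p_0'(-1) = -3/4. On the right, p_1'(-1) = b, so b = -3/4.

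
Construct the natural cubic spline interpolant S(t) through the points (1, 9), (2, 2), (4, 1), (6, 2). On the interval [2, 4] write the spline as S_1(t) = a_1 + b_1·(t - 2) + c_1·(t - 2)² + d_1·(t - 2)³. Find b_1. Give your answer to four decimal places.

Write σ_i for S''(x_i). With h_i = 1, 2, 2 and divided differences Δ_i = -7, -1/2, 1/2, the continuity of S' gives the tridiagonal system
  1·σ_0 + 6·σ_1 + 2·σ_2 = 6(Δ_1 - Δ_0) = 39
  2·σ_1 + 8·σ_2 + 2·σ_3 = 6(Δ_2 - Δ_1) = 6
Natural end conditions: σ_0 = σ_3 = 0.
Solving the tridiagonal system: σ_0 = 0, σ_1 = 75/11, σ_2 = -21/22, σ_3 = 0.
On [2, 4], with S_1(t) = a_1 + b_1·(t - 2) + c_1·(t - 2)² + d_1·(t - 2)³: c_1 = σ_1/2 = 75/22, d_1 = (σ_2 - σ_1)/(6h_1) = -57/88, b_1 = Δ_1 - h_1(2σ_1 + σ_2)/6 = -52/11.

-4.7273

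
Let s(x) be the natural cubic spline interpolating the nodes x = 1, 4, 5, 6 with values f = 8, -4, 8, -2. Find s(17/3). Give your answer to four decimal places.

3.1685

Put M_i = s'' at the i-th knot. Here h = (3, 1, 1) and Δ = (-4, 12, -10), so the interior equations h_(i-1)·M_(i-1) + 2(h_(i-1)+h_i)·M_i + h_i·M_(i+1) = 6(Δ_i − Δ_(i-1)) read
  3·M_0 + 8·M_1 + 1·M_2 = 6(Δ_1 - Δ_0) = 96
  1·M_1 + 4·M_2 + 1·M_3 = 6(Δ_2 - Δ_1) = -132
Natural end conditions: M_0 = M_3 = 0.
Solving the tridiagonal system: M_0 = 0, M_1 = 516/31, M_2 = -1152/31, M_3 = 0.
On [5, 6], s(x) = 8 + 74/31·(x - 5) - 576/31·(x - 5)² + 192/31·(x - 5)³.
With (x - 5) = 2/3: s(17/3) = 884/279.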